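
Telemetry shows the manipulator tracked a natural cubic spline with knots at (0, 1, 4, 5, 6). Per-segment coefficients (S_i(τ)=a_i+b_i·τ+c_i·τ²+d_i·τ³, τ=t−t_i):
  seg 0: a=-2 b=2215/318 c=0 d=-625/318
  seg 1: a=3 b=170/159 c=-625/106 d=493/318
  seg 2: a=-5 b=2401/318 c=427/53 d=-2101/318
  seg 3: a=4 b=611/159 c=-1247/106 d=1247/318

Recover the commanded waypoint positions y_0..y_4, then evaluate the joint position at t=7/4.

y_0 = S_0(0) = a_0 = -2
y_1 = S_1(0) = a_1 = 3
y_2 = S_2(0) = a_2 = -5
y_3 = S_3(0) = a_3 = 4
y_4 = S_3(1) = 0
t_q=7/4 is in segment 1 (τ=3/4); S_1(τ)=7729/6784

y_0=-2 y_1=3 y_2=-5 y_3=4 y_4=0
S(7/4) = 7729/6784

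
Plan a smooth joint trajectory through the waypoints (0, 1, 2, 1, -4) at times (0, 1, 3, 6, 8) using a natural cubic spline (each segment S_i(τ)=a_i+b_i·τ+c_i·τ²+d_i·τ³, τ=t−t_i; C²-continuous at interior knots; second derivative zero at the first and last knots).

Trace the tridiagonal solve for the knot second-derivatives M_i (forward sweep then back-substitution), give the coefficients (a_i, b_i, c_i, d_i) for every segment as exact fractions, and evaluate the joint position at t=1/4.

  seg 0: a=0 b=3287/3036 c=0 d=-251/3036
  seg 1: a=1 b=1267/1518 c=-251/1012 d=245/6072
  seg 2: a=2 b=248/759 c=-3/506 d=-325/4554
  seg 3: a=1 b=-2483/1518 c=-164/253 d=82/759
S(1/4) = 17447/64768

Δ: Δ0=1, Δ1=1/2, Δ2=-1/3, Δ3=-5/2
row 1: diag=6, rhs=-3; c'=1/3, d'=-1/2
row 2: denom=10−2·1/3=28/3; d'=(-5−2·-1/2)/(28/3)=-3/7
row 3: denom=10−3·9/28=253/28; d'=(-13−3·-3/7)/(253/28)=-328/253
back: M3=-328/253
back: M2=-3/7−9/28·-328/253=-3/253
back: M1=-1/2−1/3·-3/253=-251/506
M: M0=0, M1=-251/506, M2=-3/253, M3=-328/253, M4=0
seg 0: a=0, c=M0/2=0, d=(M1−M0)/(6·1)=-251/3036, b=Δ0−h0·(2M0+M1)/6=3287/3036
seg 1: a=1, c=M1/2=-251/1012, d=(M2−M1)/(6·2)=245/6072, b=Δ1−h1·(2M1+M2)/6=1267/1518
seg 2: a=2, c=M2/2=-3/506, d=(M3−M2)/(6·3)=-325/4554, b=Δ2−h2·(2M2+M3)/6=248/759
seg 3: a=1, c=M3/2=-164/253, d=(M4−M3)/(6·2)=82/759, b=Δ3−h3·(2M3+M4)/6=-2483/1518
t_q=1/4 → seg 0, τ=1/4; S=0+3287/3036·τ+0·τ²+-251/3036·τ³=17447/64768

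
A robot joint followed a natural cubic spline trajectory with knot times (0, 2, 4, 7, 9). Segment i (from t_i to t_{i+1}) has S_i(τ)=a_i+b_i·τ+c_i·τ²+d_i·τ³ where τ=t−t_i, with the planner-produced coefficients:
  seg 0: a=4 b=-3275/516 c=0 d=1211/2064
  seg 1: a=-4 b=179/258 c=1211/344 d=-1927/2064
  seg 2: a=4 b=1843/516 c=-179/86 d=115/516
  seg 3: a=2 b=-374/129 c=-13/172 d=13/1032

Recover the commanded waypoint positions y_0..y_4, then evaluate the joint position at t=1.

y_0 = S_0(0) = a_0 = 4
y_1 = S_1(0) = a_1 = -4
y_2 = S_2(0) = a_2 = 4
y_3 = S_3(0) = a_3 = 2
y_4 = S_3(2) = -4
t_q=1 is in segment 0 (τ=1); S_0(τ)=-1211/688

y_0=4 y_1=-4 y_2=4 y_3=2 y_4=-4
S(1) = -1211/688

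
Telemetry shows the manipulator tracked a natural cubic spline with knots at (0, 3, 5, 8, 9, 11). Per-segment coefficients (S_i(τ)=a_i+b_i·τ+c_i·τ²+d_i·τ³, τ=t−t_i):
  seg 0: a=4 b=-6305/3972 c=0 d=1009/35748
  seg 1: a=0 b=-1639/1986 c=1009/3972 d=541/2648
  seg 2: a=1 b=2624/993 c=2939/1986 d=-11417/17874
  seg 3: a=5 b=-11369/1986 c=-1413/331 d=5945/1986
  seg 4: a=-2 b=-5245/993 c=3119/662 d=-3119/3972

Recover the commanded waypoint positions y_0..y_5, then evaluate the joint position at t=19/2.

y_0 = S_0(0) = a_0 = 4
y_1 = S_1(0) = a_1 = 0
y_2 = S_2(0) = a_2 = 1
y_3 = S_3(0) = a_3 = 5
y_4 = S_4(0) = a_4 = -2
y_5 = S_4(2) = 0
t_q=19/2 is in segment 4 (τ=1/2); S_4(τ)=-37721/10592

y_0=4 y_1=0 y_2=1 y_3=5 y_4=-2 y_5=0
S(19/2) = -37721/10592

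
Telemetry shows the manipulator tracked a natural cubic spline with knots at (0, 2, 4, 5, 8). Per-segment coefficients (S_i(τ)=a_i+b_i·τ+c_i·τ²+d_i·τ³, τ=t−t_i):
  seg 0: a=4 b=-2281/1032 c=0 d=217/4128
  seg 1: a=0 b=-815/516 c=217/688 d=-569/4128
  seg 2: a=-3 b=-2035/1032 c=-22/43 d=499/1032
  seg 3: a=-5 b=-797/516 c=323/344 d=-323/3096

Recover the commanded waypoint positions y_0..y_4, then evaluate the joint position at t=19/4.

y_0 = S_0(0) = a_0 = 4
y_1 = S_1(0) = a_1 = 0
y_2 = S_2(0) = a_2 = -3
y_3 = S_3(0) = a_3 = -5
y_4 = S_3(3) = -4
t_q=19/4 is in segment 2 (τ=3/4); S_2(τ)=-100453/22016

y_0=4 y_1=0 y_2=-3 y_3=-5 y_4=-4
S(19/4) = -100453/22016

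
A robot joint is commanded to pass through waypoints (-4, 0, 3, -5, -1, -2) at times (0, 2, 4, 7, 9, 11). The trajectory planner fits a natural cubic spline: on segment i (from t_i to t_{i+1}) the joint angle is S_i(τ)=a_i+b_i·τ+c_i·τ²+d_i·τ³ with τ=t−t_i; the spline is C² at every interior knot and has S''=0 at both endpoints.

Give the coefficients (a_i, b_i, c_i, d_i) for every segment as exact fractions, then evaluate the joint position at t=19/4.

Δ: Δ0=2, Δ1=3/2, Δ2=-8/3, Δ3=2, Δ4=-1/2
row 1: diag=8, rhs=-3; c'=1/4, d'=-3/8
row 2: denom=10−2·1/4=19/2; d'=(-25−2·-3/8)/(19/2)=-97/38
row 3: denom=10−3·6/19=172/19; d'=(28−3·-97/38)/(172/19)=1355/344
row 4: denom=8−2·19/86=325/43; d'=(-15−2·1355/344)/(325/43)=-787/260
back: M4=-787/260
back: M3=1355/344−19/86·-787/260=599/130
back: M2=-97/38−6/19·599/130=-521/130
back: M1=-3/8−1/4·-521/130=163/260
M: M0=0, M1=163/260, M2=-521/130, M3=599/130, M4=-787/260, M5=0
seg 0: a=-4, c=M0/2=0, d=(M1−M0)/(6·2)=163/3120, b=Δ0−h0·(2M0+M1)/6=1397/780
seg 1: a=0, c=M1/2=163/520, d=(M2−M1)/(6·2)=-241/624, b=Δ1−h1·(2M1+M2)/6=943/390
seg 2: a=3, c=M2/2=-521/260, d=(M3−M2)/(6·3)=56/117, b=Δ2−h2·(2M2+M3)/6=-751/780
seg 3: a=-5, c=M3/2=599/260, d=(M4−M3)/(6·2)=-397/624, b=Δ3−h3·(2M3+M4)/6=-49/780
seg 4: a=-1, c=M4/2=-787/520, d=(M5−M4)/(6·2)=787/3120, b=Δ4−h4·(2M4+M5)/6=296/195
t_q=19/4 → seg 2, τ=3/4; S=3+-751/780·τ+-521/260·τ²+56/117·τ³=5627/4160

  seg 0: a=-4 b=1397/780 c=0 d=163/3120
  seg 1: a=0 b=943/390 c=163/520 d=-241/624
  seg 2: a=3 b=-751/780 c=-521/260 d=56/117
  seg 3: a=-5 b=-49/780 c=599/260 d=-397/624
  seg 4: a=-1 b=296/195 c=-787/520 d=787/3120
S(19/4) = 5627/4160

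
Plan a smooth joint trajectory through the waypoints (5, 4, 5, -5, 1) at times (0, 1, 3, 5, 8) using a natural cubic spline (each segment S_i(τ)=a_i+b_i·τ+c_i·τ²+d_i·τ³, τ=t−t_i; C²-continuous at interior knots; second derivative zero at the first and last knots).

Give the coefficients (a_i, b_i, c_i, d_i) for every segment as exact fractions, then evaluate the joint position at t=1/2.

  seg 0: a=5 b=-167/104 c=0 d=63/104
  seg 1: a=4 b=11/52 c=189/104 d=-87/104
  seg 2: a=5 b=-133/52 c=-333/104 d=103/104
  seg 3: a=-5 b=-181/52 c=285/104 d=-95/312
S(1/2) = 3555/832

Δ: Δ0=-1, Δ1=1/2, Δ2=-5, Δ3=2
row 1: diag=6, rhs=9; c'=1/3, d'=3/2
row 2: denom=8−2·1/3=22/3; d'=(-33−2·3/2)/(22/3)=-54/11
row 3: denom=10−2·3/11=104/11; d'=(42−2·-54/11)/(104/11)=285/52
back: M3=285/52
back: M2=-54/11−3/11·285/52=-333/52
back: M1=3/2−1/3·-333/52=189/52
M: M0=0, M1=189/52, M2=-333/52, M3=285/52, M4=0
seg 0: a=5, c=M0/2=0, d=(M1−M0)/(6·1)=63/104, b=Δ0−h0·(2M0+M1)/6=-167/104
seg 1: a=4, c=M1/2=189/104, d=(M2−M1)/(6·2)=-87/104, b=Δ1−h1·(2M1+M2)/6=11/52
seg 2: a=5, c=M2/2=-333/104, d=(M3−M2)/(6·2)=103/104, b=Δ2−h2·(2M2+M3)/6=-133/52
seg 3: a=-5, c=M3/2=285/104, d=(M4−M3)/(6·3)=-95/312, b=Δ3−h3·(2M3+M4)/6=-181/52
t_q=1/2 → seg 0, τ=1/2; S=5+-167/104·τ+0·τ²+63/104·τ³=3555/832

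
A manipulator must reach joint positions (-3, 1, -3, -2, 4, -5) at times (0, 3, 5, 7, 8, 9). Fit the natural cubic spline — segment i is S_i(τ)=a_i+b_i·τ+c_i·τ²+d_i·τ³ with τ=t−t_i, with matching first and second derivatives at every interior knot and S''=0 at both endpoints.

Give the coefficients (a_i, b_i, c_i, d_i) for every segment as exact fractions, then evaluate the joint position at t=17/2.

Δ: Δ0=4/3, Δ1=-2, Δ2=1/2, Δ3=6, Δ4=-9
row 1: diag=10, rhs=-20; c'=1/5, d'=-2
row 2: denom=8−2·1/5=38/5; d'=(15−2·-2)/(38/5)=5/2
row 3: denom=6−2·5/19=104/19; d'=(33−2·5/2)/(104/19)=133/26
row 4: denom=4−1·19/104=397/104; d'=(-90−1·133/26)/(397/104)=-9892/397
back: M4=-9892/397
back: M3=133/26−19/104·-9892/397=3838/397
back: M2=5/2−5/19·3838/397=-35/794
back: M1=-2−1/5·-35/794=-1581/794
M: M0=0, M1=-1581/794, M2=-35/794, M3=3838/397, M4=-9892/397, M5=0
seg 0: a=-3, c=M0/2=0, d=(M1−M0)/(6·3)=-527/4764, b=Δ0−h0·(2M0+M1)/6=11095/4764
seg 1: a=1, c=M1/2=-1581/1588, d=(M2−M1)/(6·2)=773/4764, b=Δ1−h1·(2M1+M2)/6=-1567/2382
seg 2: a=-3, c=M2/2=-35/1588, d=(M3−M2)/(6·2)=7711/9528, b=Δ2−h2·(2M2+M3)/6=-6415/2382
seg 3: a=-2, c=M3/2=1919/397, d=(M4−M3)/(6·1)=-6865/1191, b=Δ3−h3·(2M3+M4)/6=8254/1191
seg 4: a=4, c=M4/2=-4946/397, d=(M5−M4)/(6·1)=4946/1191, b=Δ4−h4·(2M4+M5)/6=-827/1191
t_q=17/2 → seg 4, τ=1/2; S=4+-827/1191·τ+-4946/397·τ²+4946/1191·τ³=1679/1588

  seg 0: a=-3 b=11095/4764 c=0 d=-527/4764
  seg 1: a=1 b=-1567/2382 c=-1581/1588 d=773/4764
  seg 2: a=-3 b=-6415/2382 c=-35/1588 d=7711/9528
  seg 3: a=-2 b=8254/1191 c=1919/397 d=-6865/1191
  seg 4: a=4 b=-827/1191 c=-4946/397 d=4946/1191
S(17/2) = 1679/1588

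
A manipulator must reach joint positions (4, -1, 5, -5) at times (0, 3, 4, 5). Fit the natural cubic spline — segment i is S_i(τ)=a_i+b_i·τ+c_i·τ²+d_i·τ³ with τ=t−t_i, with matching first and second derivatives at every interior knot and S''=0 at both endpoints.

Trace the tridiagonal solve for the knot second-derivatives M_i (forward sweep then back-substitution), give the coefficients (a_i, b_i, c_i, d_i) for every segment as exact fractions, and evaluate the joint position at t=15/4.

Δ: Δ0=-5/3, Δ1=6, Δ2=-10
row 1: diag=8, rhs=46; c'=1/8, d'=23/4
row 2: denom=4−1·1/8=31/8; d'=(-96−1·23/4)/(31/8)=-814/31
back: M2=-814/31
back: M1=23/4−1/8·-814/31=280/31
M: M0=0, M1=280/31, M2=-814/31, M3=0
seg 0: a=4, c=M0/2=0, d=(M1−M0)/(6·3)=140/279, b=Δ0−h0·(2M0+M1)/6=-575/93
seg 1: a=-1, c=M1/2=140/31, d=(M2−M1)/(6·1)=-547/93, b=Δ1−h1·(2M1+M2)/6=685/93
seg 2: a=5, c=M2/2=-407/31, d=(M3−M2)/(6·1)=407/93, b=Δ2−h2·(2M2+M3)/6=-116/93
t_q=15/4 → seg 1, τ=3/4; S=-1+685/93·τ+140/31·τ²+-547/93·τ³=9093/1984

  seg 0: a=4 b=-575/93 c=0 d=140/279
  seg 1: a=-1 b=685/93 c=140/31 d=-547/93
  seg 2: a=5 b=-116/93 c=-407/31 d=407/93
S(15/4) = 9093/1984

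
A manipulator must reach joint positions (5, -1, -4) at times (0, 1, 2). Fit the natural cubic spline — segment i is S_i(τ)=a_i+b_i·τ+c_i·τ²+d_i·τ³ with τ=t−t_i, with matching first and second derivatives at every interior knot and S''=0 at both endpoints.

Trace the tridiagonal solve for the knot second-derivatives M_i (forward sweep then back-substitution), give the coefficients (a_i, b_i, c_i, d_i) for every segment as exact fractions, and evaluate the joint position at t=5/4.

  seg 0: a=5 b=-27/4 c=0 d=3/4
  seg 1: a=-1 b=-9/2 c=9/4 d=-3/4
S(5/4) = -511/256

Δ: Δ0=-6, Δ1=-3
row 1: diag=4, rhs=18; c'=1/4, d'=9/2
back: M1=9/2
M: M0=0, M1=9/2, M2=0
seg 0: a=5, c=M0/2=0, d=(M1−M0)/(6·1)=3/4, b=Δ0−h0·(2M0+M1)/6=-27/4
seg 1: a=-1, c=M1/2=9/4, d=(M2−M1)/(6·1)=-3/4, b=Δ1−h1·(2M1+M2)/6=-9/2
t_q=5/4 → seg 1, τ=1/4; S=-1+-9/2·τ+9/4·τ²+-3/4·τ³=-511/256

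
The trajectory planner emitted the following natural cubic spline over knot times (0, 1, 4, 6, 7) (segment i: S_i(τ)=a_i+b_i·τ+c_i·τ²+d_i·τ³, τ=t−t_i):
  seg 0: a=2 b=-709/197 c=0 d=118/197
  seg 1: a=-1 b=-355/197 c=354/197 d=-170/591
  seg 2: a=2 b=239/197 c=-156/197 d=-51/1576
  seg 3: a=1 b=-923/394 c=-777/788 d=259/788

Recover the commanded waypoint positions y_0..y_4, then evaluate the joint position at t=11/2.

y_0=2 y_1=-1 y_2=2 y_3=1 y_4=-2
S(11/2) = 24319/12608

y_0 = S_0(0) = a_0 = 2
y_1 = S_1(0) = a_1 = -1
y_2 = S_2(0) = a_2 = 2
y_3 = S_3(0) = a_3 = 1
y_4 = S_3(1) = -2
t_q=11/2 is in segment 2 (τ=3/2); S_2(τ)=24319/12608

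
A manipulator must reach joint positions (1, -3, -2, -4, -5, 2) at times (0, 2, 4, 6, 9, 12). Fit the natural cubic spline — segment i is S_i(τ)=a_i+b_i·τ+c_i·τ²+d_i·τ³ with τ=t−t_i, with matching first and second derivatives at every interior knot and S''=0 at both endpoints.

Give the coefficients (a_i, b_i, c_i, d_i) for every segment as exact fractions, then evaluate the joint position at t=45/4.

Δ: Δ0=-2, Δ1=1/2, Δ2=-1, Δ3=-1/3, Δ4=7/3
row 1: diag=8, rhs=15; c'=1/4, d'=15/8
row 2: denom=8−2·1/4=15/2; d'=(-9−2·15/8)/(15/2)=-17/10
row 3: denom=10−2·4/15=142/15; d'=(4−2·-17/10)/(142/15)=111/142
row 4: denom=12−3·45/142=1569/142; d'=(16−3·111/142)/(1569/142)=1939/1569
back: M4=1939/1569
back: M3=111/142−45/142·1939/1569=204/523
back: M2=-17/10−4/15·204/523=-1887/1046
back: M1=15/8−1/4·-1887/1046=2433/1046
M: M0=0, M1=2433/1046, M2=-1887/1046, M3=204/523, M4=1939/1569, M5=0
seg 0: a=1, c=M0/2=0, d=(M1−M0)/(6·2)=811/4184, b=Δ0−h0·(2M0+M1)/6=-2903/1046
seg 1: a=-3, c=M1/2=2433/2092, d=(M2−M1)/(6·2)=-180/523, b=Δ1−h1·(2M1+M2)/6=-235/523
seg 2: a=-2, c=M2/2=-1887/2092, d=(M3−M2)/(6·2)=765/4184, b=Δ2−h2·(2M2+M3)/6=38/523
seg 3: a=-4, c=M3/2=102/523, d=(M4−M3)/(6·3)=1327/28242, b=Δ3−h3·(2M3+M4)/6=-1403/1046
seg 4: a=-5, c=M4/2=1939/3138, d=(M5−M4)/(6·3)=-1939/28242, b=Δ4−h4·(2M4+M5)/6=574/523
t_q=45/4 → seg 4, τ=9/4; S=-5+574/523·τ+1939/3138·τ²+-1939/28242·τ³=-12349/66944

  seg 0: a=1 b=-2903/1046 c=0 d=811/4184
  seg 1: a=-3 b=-235/523 c=2433/2092 d=-180/523
  seg 2: a=-2 b=38/523 c=-1887/2092 d=765/4184
  seg 3: a=-4 b=-1403/1046 c=102/523 d=1327/28242
  seg 4: a=-5 b=574/523 c=1939/3138 d=-1939/28242
S(45/4) = -12349/66944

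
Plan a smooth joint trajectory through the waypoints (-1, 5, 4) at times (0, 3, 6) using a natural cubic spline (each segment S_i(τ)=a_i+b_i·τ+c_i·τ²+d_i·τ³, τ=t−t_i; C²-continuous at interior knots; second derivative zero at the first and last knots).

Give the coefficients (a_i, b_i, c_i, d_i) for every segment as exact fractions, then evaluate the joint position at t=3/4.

  seg 0: a=-1 b=31/12 c=0 d=-7/108
  seg 1: a=5 b=5/6 c=-7/12 d=7/108
S(3/4) = 233/256

Δ: Δ0=2, Δ1=-1/3
row 1: diag=12, rhs=-14; c'=1/4, d'=-7/6
back: M1=-7/6
M: M0=0, M1=-7/6, M2=0
seg 0: a=-1, c=M0/2=0, d=(M1−M0)/(6·3)=-7/108, b=Δ0−h0·(2M0+M1)/6=31/12
seg 1: a=5, c=M1/2=-7/12, d=(M2−M1)/(6·3)=7/108, b=Δ1−h1·(2M1+M2)/6=5/6
t_q=3/4 → seg 0, τ=3/4; S=-1+31/12·τ+0·τ²+-7/108·τ³=233/256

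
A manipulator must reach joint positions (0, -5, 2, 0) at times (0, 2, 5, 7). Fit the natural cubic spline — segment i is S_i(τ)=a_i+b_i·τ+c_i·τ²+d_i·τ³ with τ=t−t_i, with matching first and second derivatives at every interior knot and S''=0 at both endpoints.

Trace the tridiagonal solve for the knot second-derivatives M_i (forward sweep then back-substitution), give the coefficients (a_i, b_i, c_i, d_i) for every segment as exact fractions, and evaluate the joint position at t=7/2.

  seg 0: a=0 b=-295/78 c=0 d=25/78
  seg 1: a=-5 b=5/78 c=25/13 d=-7/18
  seg 2: a=2 b=43/39 c=-41/26 d=41/156
S(7/2) = -393/208

Δ: Δ0=-5/2, Δ1=7/3, Δ2=-1
row 1: diag=10, rhs=29; c'=3/10, d'=29/10
row 2: denom=10−3·3/10=91/10; d'=(-20−3·29/10)/(91/10)=-41/13
back: M2=-41/13
back: M1=29/10−3/10·-41/13=50/13
M: M0=0, M1=50/13, M2=-41/13, M3=0
seg 0: a=0, c=M0/2=0, d=(M1−M0)/(6·2)=25/78, b=Δ0−h0·(2M0+M1)/6=-295/78
seg 1: a=-5, c=M1/2=25/13, d=(M2−M1)/(6·3)=-7/18, b=Δ1−h1·(2M1+M2)/6=5/78
seg 2: a=2, c=M2/2=-41/26, d=(M3−M2)/(6·2)=41/156, b=Δ2−h2·(2M2+M3)/6=43/39
t_q=7/2 → seg 1, τ=3/2; S=-5+5/78·τ+25/13·τ²+-7/18·τ³=-393/208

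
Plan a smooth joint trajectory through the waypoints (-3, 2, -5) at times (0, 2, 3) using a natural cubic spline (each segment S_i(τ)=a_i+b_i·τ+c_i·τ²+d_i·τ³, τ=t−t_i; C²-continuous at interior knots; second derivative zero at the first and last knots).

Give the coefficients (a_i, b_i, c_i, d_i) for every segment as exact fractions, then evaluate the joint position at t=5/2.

Δ: Δ0=5/2, Δ1=-7
row 1: diag=6, rhs=-57; c'=1/6, d'=-19/2
back: M1=-19/2
M: M0=0, M1=-19/2, M2=0
seg 0: a=-3, c=M0/2=0, d=(M1−M0)/(6·2)=-19/24, b=Δ0−h0·(2M0+M1)/6=17/3
seg 1: a=2, c=M1/2=-19/4, d=(M2−M1)/(6·1)=19/12, b=Δ1−h1·(2M1+M2)/6=-23/6
t_q=5/2 → seg 1, τ=1/2; S=2+-23/6·τ+-19/4·τ²+19/12·τ³=-29/32

  seg 0: a=-3 b=17/3 c=0 d=-19/24
  seg 1: a=2 b=-23/6 c=-19/4 d=19/12
S(5/2) = -29/32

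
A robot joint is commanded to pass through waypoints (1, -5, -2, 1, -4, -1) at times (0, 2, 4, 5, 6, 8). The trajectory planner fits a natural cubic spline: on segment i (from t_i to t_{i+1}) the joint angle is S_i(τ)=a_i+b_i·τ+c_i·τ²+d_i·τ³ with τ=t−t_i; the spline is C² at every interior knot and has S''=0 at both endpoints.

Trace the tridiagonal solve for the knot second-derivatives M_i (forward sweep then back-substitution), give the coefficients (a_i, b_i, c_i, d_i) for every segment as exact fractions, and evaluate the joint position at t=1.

Δ: Δ0=-3, Δ1=3/2, Δ2=3, Δ3=-5, Δ4=3/2
row 1: diag=8, rhs=27; c'=1/4, d'=27/8
row 2: denom=6−2·1/4=11/2; d'=(9−2·27/8)/(11/2)=9/22
row 3: denom=4−1·2/11=42/11; d'=(-48−1·9/22)/(42/11)=-355/28
row 4: denom=6−1·11/42=241/42; d'=(39−1·-355/28)/(241/42)=4341/482
back: M4=4341/482
back: M3=-355/28−11/42·4341/482=-3624/241
back: M2=9/22−2/11·-3624/241=1515/482
back: M1=27/8−1/4·1515/482=624/241
M: M0=0, M1=624/241, M2=1515/482, M3=-3624/241, M4=4341/482, M5=0
seg 0: a=1, c=M0/2=0, d=(M1−M0)/(6·2)=52/241, b=Δ0−h0·(2M0+M1)/6=-931/241
seg 1: a=-5, c=M1/2=312/241, d=(M2−M1)/(6·2)=89/1928, b=Δ1−h1·(2M1+M2)/6=-307/241
seg 2: a=-2, c=M2/2=1515/964, d=(M3−M2)/(6·1)=-2921/964, b=Δ2−h2·(2M2+M3)/6=2149/482
seg 3: a=1, c=M3/2=-1812/241, d=(M4−M3)/(6·1)=3863/964, b=Δ3−h3·(2M3+M4)/6=-1435/964
seg 4: a=-4, c=M4/2=4341/964, d=(M5−M4)/(6·2)=-1447/1928, b=Δ4−h4·(2M4+M5)/6=-2171/482
t_q=1 → seg 0, τ=1; S=1+-931/241·τ+0·τ²+52/241·τ³=-638/241

  seg 0: a=1 b=-931/241 c=0 d=52/241
  seg 1: a=-5 b=-307/241 c=312/241 d=89/1928
  seg 2: a=-2 b=2149/482 c=1515/964 d=-2921/964
  seg 3: a=1 b=-1435/964 c=-1812/241 d=3863/964
  seg 4: a=-4 b=-2171/482 c=4341/964 d=-1447/1928
S(1) = -638/241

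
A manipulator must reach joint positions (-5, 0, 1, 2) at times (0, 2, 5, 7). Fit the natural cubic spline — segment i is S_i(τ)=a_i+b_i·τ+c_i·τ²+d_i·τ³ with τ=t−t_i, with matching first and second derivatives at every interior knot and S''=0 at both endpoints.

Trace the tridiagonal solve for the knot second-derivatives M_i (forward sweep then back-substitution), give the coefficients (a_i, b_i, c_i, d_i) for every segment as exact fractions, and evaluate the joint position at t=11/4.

Δ: Δ0=5/2, Δ1=1/3, Δ2=1/2
row 1: diag=10, rhs=-13; c'=3/10, d'=-13/10
row 2: denom=10−3·3/10=91/10; d'=(1−3·-13/10)/(91/10)=7/13
back: M2=7/13
back: M1=-13/10−3/10·7/13=-19/13
M: M0=0, M1=-19/13, M2=7/13, M3=0
seg 0: a=-5, c=M0/2=0, d=(M1−M0)/(6·2)=-19/156, b=Δ0−h0·(2M0+M1)/6=233/78
seg 1: a=0, c=M1/2=-19/26, d=(M2−M1)/(6·3)=1/9, b=Δ1−h1·(2M1+M2)/6=119/78
seg 2: a=1, c=M2/2=7/26, d=(M3−M2)/(6·2)=-7/156, b=Δ2−h2·(2M2+M3)/6=11/78
t_q=11/4 → seg 1, τ=3/4; S=0+119/78·τ+-19/26·τ²+1/9·τ³=649/832

  seg 0: a=-5 b=233/78 c=0 d=-19/156
  seg 1: a=0 b=119/78 c=-19/26 d=1/9
  seg 2: a=1 b=11/78 c=7/26 d=-7/156
S(11/4) = 649/832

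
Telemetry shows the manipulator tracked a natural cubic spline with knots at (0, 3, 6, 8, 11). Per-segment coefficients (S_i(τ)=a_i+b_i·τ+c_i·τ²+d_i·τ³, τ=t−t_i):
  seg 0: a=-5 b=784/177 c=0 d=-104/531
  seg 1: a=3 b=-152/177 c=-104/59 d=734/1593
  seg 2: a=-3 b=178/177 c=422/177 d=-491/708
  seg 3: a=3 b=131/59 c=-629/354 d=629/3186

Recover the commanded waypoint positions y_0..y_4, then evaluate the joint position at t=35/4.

y_0=-5 y_1=3 y_2=-3 y_3=3 y_4=-1
S(35/4) = 28313/7552

y_0 = S_0(0) = a_0 = -5
y_1 = S_1(0) = a_1 = 3
y_2 = S_2(0) = a_2 = -3
y_3 = S_3(0) = a_3 = 3
y_4 = S_3(3) = -1
t_q=35/4 is in segment 3 (τ=3/4); S_3(τ)=28313/7552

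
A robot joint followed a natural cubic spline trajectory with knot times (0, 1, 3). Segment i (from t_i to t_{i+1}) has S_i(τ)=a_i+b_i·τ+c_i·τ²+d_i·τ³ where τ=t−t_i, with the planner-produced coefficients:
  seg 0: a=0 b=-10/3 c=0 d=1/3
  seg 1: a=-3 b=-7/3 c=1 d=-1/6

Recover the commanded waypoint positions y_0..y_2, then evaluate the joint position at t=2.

y_0 = S_0(0) = a_0 = 0
y_1 = S_1(0) = a_1 = -3
y_2 = S_1(2) = -5
t_q=2 is in segment 1 (τ=1); S_1(τ)=-9/2

y_0=0 y_1=-3 y_2=-5
S(2) = -9/2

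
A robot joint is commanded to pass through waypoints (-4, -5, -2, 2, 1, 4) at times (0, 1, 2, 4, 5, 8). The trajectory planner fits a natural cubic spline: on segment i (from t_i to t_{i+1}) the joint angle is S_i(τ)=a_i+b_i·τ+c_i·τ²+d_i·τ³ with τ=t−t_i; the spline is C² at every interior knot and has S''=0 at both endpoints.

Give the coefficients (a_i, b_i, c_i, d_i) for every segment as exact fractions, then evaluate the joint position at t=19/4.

  seg 0: a=-4 b=-1948/953 c=0 d=995/953
  seg 1: a=-5 b=1037/953 c=2985/953 d=-1163/953
  seg 2: a=-2 b=3518/953 c=-504/953 d=-151/953
  seg 3: a=2 b=-310/953 c=-1410/953 d=767/953
  seg 4: a=1 b=-829/953 c=891/953 d=-99/953
S(19/4) = 77053/60992

Δ: Δ0=-1, Δ1=3, Δ2=2, Δ3=-1, Δ4=1
row 1: diag=4, rhs=24; c'=1/4, d'=6
row 2: denom=6−1·1/4=23/4; d'=(-6−1·6)/(23/4)=-48/23
row 3: denom=6−2·8/23=122/23; d'=(-18−2·-48/23)/(122/23)=-159/61
row 4: denom=8−1·23/122=953/122; d'=(12−1·-159/61)/(953/122)=1782/953
back: M4=1782/953
back: M3=-159/61−23/122·1782/953=-2820/953
back: M2=-48/23−8/23·-2820/953=-1008/953
back: M1=6−1/4·-1008/953=5970/953
M: M0=0, M1=5970/953, M2=-1008/953, M3=-2820/953, M4=1782/953, M5=0
seg 0: a=-4, c=M0/2=0, d=(M1−M0)/(6·1)=995/953, b=Δ0−h0·(2M0+M1)/6=-1948/953
seg 1: a=-5, c=M1/2=2985/953, d=(M2−M1)/(6·1)=-1163/953, b=Δ1−h1·(2M1+M2)/6=1037/953
seg 2: a=-2, c=M2/2=-504/953, d=(M3−M2)/(6·2)=-151/953, b=Δ2−h2·(2M2+M3)/6=3518/953
seg 3: a=2, c=M3/2=-1410/953, d=(M4−M3)/(6·1)=767/953, b=Δ3−h3·(2M3+M4)/6=-310/953
seg 4: a=1, c=M4/2=891/953, d=(M5−M4)/(6·3)=-99/953, b=Δ4−h4·(2M4+M5)/6=-829/953
t_q=19/4 → seg 3, τ=3/4; S=2+-310/953·τ+-1410/953·τ²+767/953·τ³=77053/60992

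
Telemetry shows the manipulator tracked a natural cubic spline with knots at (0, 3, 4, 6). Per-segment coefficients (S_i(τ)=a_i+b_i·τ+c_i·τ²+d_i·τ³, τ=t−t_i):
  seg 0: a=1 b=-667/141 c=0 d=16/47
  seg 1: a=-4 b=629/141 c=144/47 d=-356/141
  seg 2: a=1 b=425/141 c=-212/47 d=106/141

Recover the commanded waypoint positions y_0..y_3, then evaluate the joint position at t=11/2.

y_0=1 y_1=-4 y_2=1 y_3=-5
S(11/2) = -393/188

y_0 = S_0(0) = a_0 = 1
y_1 = S_1(0) = a_1 = -4
y_2 = S_2(0) = a_2 = 1
y_3 = S_2(2) = -5
t_q=11/2 is in segment 2 (τ=3/2); S_2(τ)=-393/188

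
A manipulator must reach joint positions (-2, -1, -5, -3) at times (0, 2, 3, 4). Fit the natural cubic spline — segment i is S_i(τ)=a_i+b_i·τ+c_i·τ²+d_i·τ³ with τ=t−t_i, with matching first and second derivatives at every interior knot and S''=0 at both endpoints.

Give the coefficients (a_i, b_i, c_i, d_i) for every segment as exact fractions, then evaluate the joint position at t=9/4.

  seg 0: a=-2 b=119/46 c=0 d=-12/23
  seg 1: a=-1 b=-169/46 c=-72/23 d=129/46
  seg 2: a=-5 b=-35/23 c=243/46 d=-81/46
S(9/4) = -265/128

Δ: Δ0=1/2, Δ1=-4, Δ2=2
row 1: diag=6, rhs=-27; c'=1/6, d'=-9/2
row 2: denom=4−1·1/6=23/6; d'=(36−1·-9/2)/(23/6)=243/23
back: M2=243/23
back: M1=-9/2−1/6·243/23=-144/23
M: M0=0, M1=-144/23, M2=243/23, M3=0
seg 0: a=-2, c=M0/2=0, d=(M1−M0)/(6·2)=-12/23, b=Δ0−h0·(2M0+M1)/6=119/46
seg 1: a=-1, c=M1/2=-72/23, d=(M2−M1)/(6·1)=129/46, b=Δ1−h1·(2M1+M2)/6=-169/46
seg 2: a=-5, c=M2/2=243/46, d=(M3−M2)/(6·1)=-81/46, b=Δ2−h2·(2M2+M3)/6=-35/23
t_q=9/4 → seg 1, τ=1/4; S=-1+-169/46·τ+-72/23·τ²+129/46·τ³=-265/128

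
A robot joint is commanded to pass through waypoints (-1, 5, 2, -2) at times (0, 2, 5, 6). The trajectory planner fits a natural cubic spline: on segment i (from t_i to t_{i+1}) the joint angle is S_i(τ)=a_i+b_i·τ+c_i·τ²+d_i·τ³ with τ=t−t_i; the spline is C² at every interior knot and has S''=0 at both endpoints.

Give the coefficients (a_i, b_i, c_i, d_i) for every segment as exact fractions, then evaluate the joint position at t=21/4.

  seg 0: a=-1 b=259/71 c=0 d=-23/142
  seg 1: a=5 b=121/71 c=-69/71 d=5/213
  seg 2: a=2 b=-248/71 c=-54/71 d=18/71
S(21/4) = 2461/2272

Δ: Δ0=3, Δ1=-1, Δ2=-4
row 1: diag=10, rhs=-24; c'=3/10, d'=-12/5
row 2: denom=8−3·3/10=71/10; d'=(-18−3·-12/5)/(71/10)=-108/71
back: M2=-108/71
back: M1=-12/5−3/10·-108/71=-138/71
M: M0=0, M1=-138/71, M2=-108/71, M3=0
seg 0: a=-1, c=M0/2=0, d=(M1−M0)/(6·2)=-23/142, b=Δ0−h0·(2M0+M1)/6=259/71
seg 1: a=5, c=M1/2=-69/71, d=(M2−M1)/(6·3)=5/213, b=Δ1−h1·(2M1+M2)/6=121/71
seg 2: a=2, c=M2/2=-54/71, d=(M3−M2)/(6·1)=18/71, b=Δ2−h2·(2M2+M3)/6=-248/71
t_q=21/4 → seg 2, τ=1/4; S=2+-248/71·τ+-54/71·τ²+18/71·τ³=2461/2272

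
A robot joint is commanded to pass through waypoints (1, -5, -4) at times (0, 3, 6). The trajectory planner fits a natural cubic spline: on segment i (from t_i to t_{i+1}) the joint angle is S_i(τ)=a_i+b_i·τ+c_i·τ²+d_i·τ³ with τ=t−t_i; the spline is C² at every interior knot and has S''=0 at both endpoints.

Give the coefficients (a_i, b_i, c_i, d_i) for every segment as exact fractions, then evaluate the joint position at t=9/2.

  seg 0: a=1 b=-31/12 c=0 d=7/108
  seg 1: a=-5 b=-5/6 c=7/12 d=-7/108
S(9/2) = -165/32

Δ: Δ0=-2, Δ1=1/3
row 1: diag=12, rhs=14; c'=1/4, d'=7/6
back: M1=7/6
M: M0=0, M1=7/6, M2=0
seg 0: a=1, c=M0/2=0, d=(M1−M0)/(6·3)=7/108, b=Δ0−h0·(2M0+M1)/6=-31/12
seg 1: a=-5, c=M1/2=7/12, d=(M2−M1)/(6·3)=-7/108, b=Δ1−h1·(2M1+M2)/6=-5/6
t_q=9/2 → seg 1, τ=3/2; S=-5+-5/6·τ+7/12·τ²+-7/108·τ³=-165/32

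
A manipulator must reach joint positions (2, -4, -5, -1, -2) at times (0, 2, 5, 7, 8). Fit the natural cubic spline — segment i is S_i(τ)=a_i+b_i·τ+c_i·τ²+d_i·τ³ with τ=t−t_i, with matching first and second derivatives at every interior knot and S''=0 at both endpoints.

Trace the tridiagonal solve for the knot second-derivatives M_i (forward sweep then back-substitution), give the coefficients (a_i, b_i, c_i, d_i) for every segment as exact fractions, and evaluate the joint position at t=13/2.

  seg 0: a=2 b=-2545/759 c=0 d=67/759
  seg 1: a=-4 b=-1741/759 c=134/253 d=94/2277
  seg 2: a=-5 b=1517/759 c=228/253 d=-1367/3036
  seg 3: a=-1 b=152/759 c=-911/506 d=911/1518
S(13/2) = -12095/8096

Δ: Δ0=-3, Δ1=-1/3, Δ2=2, Δ3=-1
row 1: diag=10, rhs=16; c'=3/10, d'=8/5
row 2: denom=10−3·3/10=91/10; d'=(14−3·8/5)/(91/10)=92/91
row 3: denom=6−2·20/91=506/91; d'=(-18−2·92/91)/(506/91)=-911/253
back: M3=-911/253
back: M2=92/91−20/91·-911/253=456/253
back: M1=8/5−3/10·456/253=268/253
M: M0=0, M1=268/253, M2=456/253, M3=-911/253, M4=0
seg 0: a=2, c=M0/2=0, d=(M1−M0)/(6·2)=67/759, b=Δ0−h0·(2M0+M1)/6=-2545/759
seg 1: a=-4, c=M1/2=134/253, d=(M2−M1)/(6·3)=94/2277, b=Δ1−h1·(2M1+M2)/6=-1741/759
seg 2: a=-5, c=M2/2=228/253, d=(M3−M2)/(6·2)=-1367/3036, b=Δ2−h2·(2M2+M3)/6=1517/759
seg 3: a=-1, c=M3/2=-911/506, d=(M4−M3)/(6·1)=911/1518, b=Δ3−h3·(2M3+M4)/6=152/759
t_q=13/2 → seg 2, τ=3/2; S=-5+1517/759·τ+228/253·τ²+-1367/3036·τ³=-12095/8096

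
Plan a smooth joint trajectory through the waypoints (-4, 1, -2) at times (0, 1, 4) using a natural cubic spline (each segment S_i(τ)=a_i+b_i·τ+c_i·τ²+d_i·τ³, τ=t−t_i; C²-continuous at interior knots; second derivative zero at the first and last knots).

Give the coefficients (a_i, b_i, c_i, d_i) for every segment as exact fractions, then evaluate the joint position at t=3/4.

Δ: Δ0=5, Δ1=-1
row 1: diag=8, rhs=-36; c'=3/8, d'=-9/2
back: M1=-9/2
M: M0=0, M1=-9/2, M2=0
seg 0: a=-4, c=M0/2=0, d=(M1−M0)/(6·1)=-3/4, b=Δ0−h0·(2M0+M1)/6=23/4
seg 1: a=1, c=M1/2=-9/4, d=(M2−M1)/(6·3)=1/4, b=Δ1−h1·(2M1+M2)/6=7/2
t_q=3/4 → seg 0, τ=3/4; S=-4+23/4·τ+0·τ²+-3/4·τ³=-1/256

  seg 0: a=-4 b=23/4 c=0 d=-3/4
  seg 1: a=1 b=7/2 c=-9/4 d=1/4
S(3/4) = -1/256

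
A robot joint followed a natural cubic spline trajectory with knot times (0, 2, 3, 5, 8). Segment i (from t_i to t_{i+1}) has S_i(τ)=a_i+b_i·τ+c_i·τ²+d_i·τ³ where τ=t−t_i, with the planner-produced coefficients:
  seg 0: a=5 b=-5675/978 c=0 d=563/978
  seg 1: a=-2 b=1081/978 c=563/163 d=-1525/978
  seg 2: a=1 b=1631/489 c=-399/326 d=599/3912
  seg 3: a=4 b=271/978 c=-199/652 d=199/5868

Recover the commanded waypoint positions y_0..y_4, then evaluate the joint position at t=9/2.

y_0=5 y_1=-2 y_2=1 y_3=4 y_4=3
S(9/2) = 39287/10432

y_0 = S_0(0) = a_0 = 5
y_1 = S_1(0) = a_1 = -2
y_2 = S_2(0) = a_2 = 1
y_3 = S_3(0) = a_3 = 4
y_4 = S_3(3) = 3
t_q=9/2 is in segment 2 (τ=3/2); S_2(τ)=39287/10432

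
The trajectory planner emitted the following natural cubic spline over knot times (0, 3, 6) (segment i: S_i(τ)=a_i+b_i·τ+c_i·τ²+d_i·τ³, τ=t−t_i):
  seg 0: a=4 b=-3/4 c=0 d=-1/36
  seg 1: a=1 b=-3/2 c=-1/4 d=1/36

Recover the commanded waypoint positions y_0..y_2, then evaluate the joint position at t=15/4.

y_0 = S_0(0) = a_0 = 4
y_1 = S_1(0) = a_1 = 1
y_2 = S_1(3) = -5
t_q=15/4 is in segment 1 (τ=3/4); S_1(τ)=-65/256

y_0=4 y_1=1 y_2=-5
S(15/4) = -65/256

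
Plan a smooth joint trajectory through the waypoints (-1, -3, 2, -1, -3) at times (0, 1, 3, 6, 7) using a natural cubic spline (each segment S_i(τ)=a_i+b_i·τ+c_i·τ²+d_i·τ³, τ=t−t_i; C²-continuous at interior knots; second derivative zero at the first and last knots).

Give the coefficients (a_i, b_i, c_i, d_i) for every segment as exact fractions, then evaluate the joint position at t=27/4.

Δ: Δ0=-2, Δ1=5/2, Δ2=-1, Δ3=-2
row 1: diag=6, rhs=27; c'=1/3, d'=9/2
row 2: denom=10−2·1/3=28/3; d'=(-21−2·9/2)/(28/3)=-45/14
row 3: denom=8−3·9/28=197/28; d'=(-6−3·-45/14)/(197/28)=102/197
back: M3=102/197
back: M2=-45/14−9/28·102/197=-666/197
back: M1=9/2−1/3·-666/197=2217/394
M: M0=0, M1=2217/394, M2=-666/197, M3=102/197, M4=0
seg 0: a=-1, c=M0/2=0, d=(M1−M0)/(6·1)=739/788, b=Δ0−h0·(2M0+M1)/6=-2315/788
seg 1: a=-3, c=M1/2=2217/788, d=(M2−M1)/(6·2)=-1183/1576, b=Δ1−h1·(2M1+M2)/6=-49/394
seg 2: a=2, c=M2/2=-333/197, d=(M3−M2)/(6·3)=128/591, b=Δ2−h2·(2M2+M3)/6=418/197
seg 3: a=-1, c=M3/2=51/197, d=(M4−M3)/(6·1)=-17/197, b=Δ3−h3·(2M3+M4)/6=-428/197
t_q=27/4 → seg 3, τ=3/4; S=-1+-428/197·τ+51/197·τ²+-17/197·τ³=-31775/12608

  seg 0: a=-1 b=-2315/788 c=0 d=739/788
  seg 1: a=-3 b=-49/394 c=2217/788 d=-1183/1576
  seg 2: a=2 b=418/197 c=-333/197 d=128/591
  seg 3: a=-1 b=-428/197 c=51/197 d=-17/197
S(27/4) = -31775/12608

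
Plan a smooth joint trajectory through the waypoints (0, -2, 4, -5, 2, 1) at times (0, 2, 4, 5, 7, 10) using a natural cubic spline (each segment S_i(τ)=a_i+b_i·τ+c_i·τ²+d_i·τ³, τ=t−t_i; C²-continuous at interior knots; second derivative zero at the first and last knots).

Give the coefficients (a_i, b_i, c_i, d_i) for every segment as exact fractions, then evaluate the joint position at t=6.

  seg 0: a=0 b=-3079/894 c=0 d=2185/3576
  seg 1: a=-2 b=1738/447 c=2185/596 d=-7349/3576
  seg 2: a=4 b=-5461/894 c=-1291/149 d=5161/894
  seg 3: a=-5 b=-2735/447 c=2579/298 d=-6875/3576
  seg 4: a=2 b=4853/894 c=-1717/596 d=1717/5364
S(6) = -5229/1192

Δ: Δ0=-1, Δ1=3, Δ2=-9, Δ3=7/2, Δ4=-1/3
row 1: diag=8, rhs=24; c'=1/4, d'=3
row 2: denom=6−2·1/4=11/2; d'=(-72−2·3)/(11/2)=-156/11
row 3: denom=6−1·2/11=64/11; d'=(75−1·-156/11)/(64/11)=981/64
row 4: denom=10−2·11/32=149/16; d'=(-23−2·981/64)/(149/16)=-1717/298
back: M4=-1717/298
back: M3=981/64−11/32·-1717/298=2579/149
back: M2=-156/11−2/11·2579/149=-2582/149
back: M1=3−1/4·-2582/149=2185/298
M: M0=0, M1=2185/298, M2=-2582/149, M3=2579/149, M4=-1717/298, M5=0
seg 0: a=0, c=M0/2=0, d=(M1−M0)/(6·2)=2185/3576, b=Δ0−h0·(2M0+M1)/6=-3079/894
seg 1: a=-2, c=M1/2=2185/596, d=(M2−M1)/(6·2)=-7349/3576, b=Δ1−h1·(2M1+M2)/6=1738/447
seg 2: a=4, c=M2/2=-1291/149, d=(M3−M2)/(6·1)=5161/894, b=Δ2−h2·(2M2+M3)/6=-5461/894
seg 3: a=-5, c=M3/2=2579/298, d=(M4−M3)/(6·2)=-6875/3576, b=Δ3−h3·(2M3+M4)/6=-2735/447
seg 4: a=2, c=M4/2=-1717/596, d=(M5−M4)/(6·3)=1717/5364, b=Δ4−h4·(2M4+M5)/6=4853/894
t_q=6 → seg 3, τ=1; S=-5+-2735/447·τ+2579/298·τ²+-6875/3576·τ³=-5229/1192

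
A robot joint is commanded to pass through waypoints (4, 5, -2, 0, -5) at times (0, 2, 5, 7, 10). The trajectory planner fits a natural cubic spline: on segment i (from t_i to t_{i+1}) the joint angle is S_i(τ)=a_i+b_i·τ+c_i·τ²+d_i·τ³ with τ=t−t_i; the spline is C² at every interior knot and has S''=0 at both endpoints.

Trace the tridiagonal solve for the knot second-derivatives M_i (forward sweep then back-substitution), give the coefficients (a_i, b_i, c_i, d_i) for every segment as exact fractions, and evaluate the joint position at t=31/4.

Δ: Δ0=1/2, Δ1=-7/3, Δ2=1, Δ3=-5/3
row 1: diag=10, rhs=-17; c'=3/10, d'=-17/10
row 2: denom=10−3·3/10=91/10; d'=(20−3·-17/10)/(91/10)=251/91
row 3: denom=10−2·20/91=870/91; d'=(-16−2·251/91)/(870/91)=-979/435
back: M3=-979/435
back: M2=251/91−20/91·-979/435=283/87
back: M1=-17/10−3/10·283/87=-388/145
M: M0=0, M1=-388/145, M2=283/87, M3=-979/435, M4=0
seg 0: a=4, c=M0/2=0, d=(M1−M0)/(6·2)=-97/435, b=Δ0−h0·(2M0+M1)/6=1211/870
seg 1: a=5, c=M1/2=-194/145, d=(M2−M1)/(6·3)=2579/7830, b=Δ1−h1·(2M1+M2)/6=-1117/870
seg 2: a=-2, c=M2/2=283/174, d=(M3−M2)/(6·2)=-133/290, b=Δ2−h2·(2M2+M3)/6=-182/435
seg 3: a=0, c=M3/2=-979/870, d=(M4−M3)/(6·3)=979/7830, b=Δ3−h3·(2M3+M4)/6=254/435
t_q=31/4 → seg 3, τ=3/4; S=0+254/435·τ+-979/870·τ²+979/7830·τ³=-2641/18560

  seg 0: a=4 b=1211/870 c=0 d=-97/435
  seg 1: a=5 b=-1117/870 c=-194/145 d=2579/7830
  seg 2: a=-2 b=-182/435 c=283/174 d=-133/290
  seg 3: a=0 b=254/435 c=-979/870 d=979/7830
S(31/4) = -2641/18560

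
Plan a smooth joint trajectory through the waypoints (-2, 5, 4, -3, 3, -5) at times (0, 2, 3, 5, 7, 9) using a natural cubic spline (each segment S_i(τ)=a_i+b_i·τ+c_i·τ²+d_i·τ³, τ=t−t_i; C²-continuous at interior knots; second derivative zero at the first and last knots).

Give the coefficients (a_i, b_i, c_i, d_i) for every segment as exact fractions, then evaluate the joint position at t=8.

Δ: Δ0=7/2, Δ1=-1, Δ2=-7/2, Δ3=3, Δ4=-4
row 1: diag=6, rhs=-27; c'=1/6, d'=-9/2
row 2: denom=6−1·1/6=35/6; d'=(-15−1·-9/2)/(35/6)=-9/5
row 3: denom=8−2·12/35=256/35; d'=(39−2·-9/5)/(256/35)=1491/256
row 4: denom=8−2·35/128=477/64; d'=(-42−2·1491/256)/(477/64)=-763/106
back: M4=-763/106
back: M3=1491/256−35/128·-763/106=413/53
back: M2=-9/5−12/35·413/53=-237/53
back: M1=-9/2−1/6·-237/53=-199/53
M: M0=0, M1=-199/53, M2=-237/53, M3=413/53, M4=-763/106, M5=0
seg 0: a=-2, c=M0/2=0, d=(M1−M0)/(6·2)=-199/636, b=Δ0−h0·(2M0+M1)/6=1511/318
seg 1: a=5, c=M1/2=-199/106, d=(M2−M1)/(6·1)=-19/159, b=Δ1−h1·(2M1+M2)/6=317/318
seg 2: a=4, c=M2/2=-237/106, d=(M3−M2)/(6·2)=325/318, b=Δ2−h2·(2M2+M3)/6=-991/318
seg 3: a=-3, c=M3/2=413/106, d=(M4−M3)/(6·2)=-1589/1272, b=Δ3−h3·(2M3+M4)/6=65/318
seg 4: a=3, c=M4/2=-763/212, d=(M5−M4)/(6·2)=763/1272, b=Δ4−h4·(2M4+M5)/6=127/159
t_q=8 → seg 4, τ=1; S=3+127/159·τ+-763/212·τ²+763/1272·τ³=339/424

  seg 0: a=-2 b=1511/318 c=0 d=-199/636
  seg 1: a=5 b=317/318 c=-199/106 d=-19/159
  seg 2: a=4 b=-991/318 c=-237/106 d=325/318
  seg 3: a=-3 b=65/318 c=413/106 d=-1589/1272
  seg 4: a=3 b=127/159 c=-763/212 d=763/1272
S(8) = 339/424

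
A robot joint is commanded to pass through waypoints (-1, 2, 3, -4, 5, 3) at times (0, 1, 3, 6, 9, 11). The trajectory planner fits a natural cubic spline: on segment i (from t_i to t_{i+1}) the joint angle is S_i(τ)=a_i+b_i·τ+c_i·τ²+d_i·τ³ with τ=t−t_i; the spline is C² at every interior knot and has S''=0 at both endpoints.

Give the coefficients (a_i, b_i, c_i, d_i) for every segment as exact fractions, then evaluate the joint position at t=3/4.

Δ: Δ0=3, Δ1=1/2, Δ2=-7/3, Δ3=3, Δ4=-1
row 1: diag=6, rhs=-15; c'=1/3, d'=-5/2
row 2: denom=10−2·1/3=28/3; d'=(-17−2·-5/2)/(28/3)=-9/7
row 3: denom=12−3·9/28=309/28; d'=(32−3·-9/7)/(309/28)=1004/309
row 4: denom=10−3·28/103=946/103; d'=(-24−3·1004/309)/(946/103)=-158/43
back: M4=-158/43
back: M3=1004/309−28/103·-158/43=548/129
back: M2=-9/7−9/28·548/129=-114/43
back: M1=-5/2−1/3·-114/43=-139/86
M: M0=0, M1=-139/86, M2=-114/43, M3=548/129, M4=-158/43, M5=0
seg 0: a=-1, c=M0/2=0, d=(M1−M0)/(6·1)=-139/516, b=Δ0−h0·(2M0+M1)/6=1687/516
seg 1: a=2, c=M1/2=-139/172, d=(M2−M1)/(6·2)=-89/1032, b=Δ1−h1·(2M1+M2)/6=635/258
seg 2: a=3, c=M2/2=-57/43, d=(M3−M2)/(6·3)=445/1161, b=Δ2−h2·(2M2+M3)/6=-233/129
seg 3: a=-4, c=M3/2=274/129, d=(M4−M3)/(6·3)=-511/1161, b=Δ3−h3·(2M3+M4)/6=76/129
seg 4: a=5, c=M4/2=-79/43, d=(M5−M4)/(6·2)=79/258, b=Δ4−h4·(2M4+M5)/6=187/129
t_q=3/4 → seg 0, τ=3/4; S=-1+1687/516·τ+0·τ²+-139/516·τ³=14733/11008

  seg 0: a=-1 b=1687/516 c=0 d=-139/516
  seg 1: a=2 b=635/258 c=-139/172 d=-89/1032
  seg 2: a=3 b=-233/129 c=-57/43 d=445/1161
  seg 3: a=-4 b=76/129 c=274/129 d=-511/1161
  seg 4: a=5 b=187/129 c=-79/43 d=79/258
S(3/4) = 14733/11008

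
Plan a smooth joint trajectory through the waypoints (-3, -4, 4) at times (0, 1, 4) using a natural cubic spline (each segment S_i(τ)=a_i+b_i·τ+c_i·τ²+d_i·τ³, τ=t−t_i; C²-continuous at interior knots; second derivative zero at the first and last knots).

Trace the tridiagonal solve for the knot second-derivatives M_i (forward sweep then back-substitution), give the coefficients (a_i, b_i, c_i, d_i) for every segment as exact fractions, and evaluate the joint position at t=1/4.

Δ: Δ0=-1, Δ1=8/3
row 1: diag=8, rhs=22; c'=3/8, d'=11/4
back: M1=11/4
M: M0=0, M1=11/4, M2=0
seg 0: a=-3, c=M0/2=0, d=(M1−M0)/(6·1)=11/24, b=Δ0−h0·(2M0+M1)/6=-35/24
seg 1: a=-4, c=M1/2=11/8, d=(M2−M1)/(6·3)=-11/72, b=Δ1−h1·(2M1+M2)/6=-1/12
t_q=1/4 → seg 0, τ=1/4; S=-3+-35/24·τ+0·τ²+11/24·τ³=-1719/512

  seg 0: a=-3 b=-35/24 c=0 d=11/24
  seg 1: a=-4 b=-1/12 c=11/8 d=-11/72
S(1/4) = -1719/512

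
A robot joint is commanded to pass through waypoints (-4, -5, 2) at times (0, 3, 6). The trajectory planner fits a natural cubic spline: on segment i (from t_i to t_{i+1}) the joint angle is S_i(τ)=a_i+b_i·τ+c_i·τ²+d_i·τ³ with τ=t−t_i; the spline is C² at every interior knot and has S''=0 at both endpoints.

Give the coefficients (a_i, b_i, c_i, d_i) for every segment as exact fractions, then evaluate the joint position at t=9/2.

Δ: Δ0=-1/3, Δ1=7/3
row 1: diag=12, rhs=16; c'=1/4, d'=4/3
back: M1=4/3
M: M0=0, M1=4/3, M2=0
seg 0: a=-4, c=M0/2=0, d=(M1−M0)/(6·3)=2/27, b=Δ0−h0·(2M0+M1)/6=-1
seg 1: a=-5, c=M1/2=2/3, d=(M2−M1)/(6·3)=-2/27, b=Δ1−h1·(2M1+M2)/6=1
t_q=9/2 → seg 1, τ=3/2; S=-5+1·τ+2/3·τ²+-2/27·τ³=-9/4

  seg 0: a=-4 b=-1 c=0 d=2/27
  seg 1: a=-5 b=1 c=2/3 d=-2/27
S(9/2) = -9/4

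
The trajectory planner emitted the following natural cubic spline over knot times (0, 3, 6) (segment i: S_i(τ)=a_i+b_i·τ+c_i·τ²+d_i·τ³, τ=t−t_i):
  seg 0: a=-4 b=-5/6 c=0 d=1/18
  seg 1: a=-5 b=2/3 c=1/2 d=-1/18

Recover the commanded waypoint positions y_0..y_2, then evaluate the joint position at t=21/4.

y_0=-4 y_1=-5 y_2=0
S(21/4) = -205/128

y_0 = S_0(0) = a_0 = -4
y_1 = S_1(0) = a_1 = -5
y_2 = S_1(3) = 0
t_q=21/4 is in segment 1 (τ=9/4); S_1(τ)=-205/128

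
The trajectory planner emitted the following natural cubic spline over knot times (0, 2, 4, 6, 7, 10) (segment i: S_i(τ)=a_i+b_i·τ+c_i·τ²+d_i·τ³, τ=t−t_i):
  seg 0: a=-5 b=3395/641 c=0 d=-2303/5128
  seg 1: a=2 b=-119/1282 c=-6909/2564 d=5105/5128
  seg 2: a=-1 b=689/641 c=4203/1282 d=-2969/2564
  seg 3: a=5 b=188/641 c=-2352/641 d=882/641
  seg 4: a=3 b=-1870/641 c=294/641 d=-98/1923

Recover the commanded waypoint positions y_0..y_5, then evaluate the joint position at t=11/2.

y_0=-5 y_1=2 y_2=-1 y_3=5 y_4=3 y_5=-3
S(11/2) = 83705/20512

y_0 = S_0(0) = a_0 = -5
y_1 = S_1(0) = a_1 = 2
y_2 = S_2(0) = a_2 = -1
y_3 = S_3(0) = a_3 = 5
y_4 = S_4(0) = a_4 = 3
y_5 = S_4(3) = -3
t_q=11/2 is in segment 2 (τ=3/2); S_2(τ)=83705/20512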